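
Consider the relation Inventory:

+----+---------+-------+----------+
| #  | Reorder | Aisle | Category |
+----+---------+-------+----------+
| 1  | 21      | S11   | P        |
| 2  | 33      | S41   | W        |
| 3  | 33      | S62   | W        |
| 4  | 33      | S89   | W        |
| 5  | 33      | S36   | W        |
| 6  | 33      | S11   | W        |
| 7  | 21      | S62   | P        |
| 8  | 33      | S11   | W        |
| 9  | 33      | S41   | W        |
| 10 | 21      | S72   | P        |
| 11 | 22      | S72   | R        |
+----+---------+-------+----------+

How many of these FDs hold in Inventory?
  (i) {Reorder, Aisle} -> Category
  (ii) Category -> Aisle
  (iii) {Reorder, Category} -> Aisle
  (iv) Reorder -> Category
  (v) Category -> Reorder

3

(i) {Reorder, Aisle} -> Category: every LHS value maps to a single RHS value — holds.
(ii) Category -> Aisle: Category=P: rows 1, 7, 10 → Aisle takes values {S11, S62, S72} — violation; Category=W: rows 2, 3, 4, 5, 6, 8, 9 → Aisle takes values {S41, S62, S89, S36, S11} — violation — fails.
(iii) {Reorder, Category} -> Aisle: (Reorder=21, Category=P): rows 1, 7, 10 → Aisle takes values {S11, S62, S72} — violation; (Reorder=33, Category=W): rows 2, 3, 4, 5, 6, 8, 9 → Aisle takes values {S41, S62, S89, S36, S11} — violation — fails.
(iv) Reorder -> Category: every LHS value maps to a single RHS value — holds.
(v) Category -> Reorder: every LHS value maps to a single RHS value — holds.
3 of the 5 dependencies hold.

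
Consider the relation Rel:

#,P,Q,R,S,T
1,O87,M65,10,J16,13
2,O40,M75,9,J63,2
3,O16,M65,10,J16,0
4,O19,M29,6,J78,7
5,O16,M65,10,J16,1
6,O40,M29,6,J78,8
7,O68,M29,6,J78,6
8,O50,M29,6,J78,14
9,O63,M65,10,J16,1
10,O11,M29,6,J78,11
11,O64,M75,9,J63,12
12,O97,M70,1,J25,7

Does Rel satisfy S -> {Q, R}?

S=J16: rows 1, 3, 5, 9 → {Q,R} = (M65, 10), (M65, 10), (M65, 10), (M65, 10) ✓
S=J63: rows 2, 11 → {Q,R} = (M75, 9), (M75, 9) ✓
S=J78: rows 4, 6, 7, 8, 10 → {Q,R} = (M29, 6), (M29, 6), (M29, 6), (M29, 6), (M29, 6) ✓
S=J25: row 12 → {Q,R} = (M70, 1) ✓
Every S value is associated with a single {Q, R} value, so S -> {Q, R} holds.

Yes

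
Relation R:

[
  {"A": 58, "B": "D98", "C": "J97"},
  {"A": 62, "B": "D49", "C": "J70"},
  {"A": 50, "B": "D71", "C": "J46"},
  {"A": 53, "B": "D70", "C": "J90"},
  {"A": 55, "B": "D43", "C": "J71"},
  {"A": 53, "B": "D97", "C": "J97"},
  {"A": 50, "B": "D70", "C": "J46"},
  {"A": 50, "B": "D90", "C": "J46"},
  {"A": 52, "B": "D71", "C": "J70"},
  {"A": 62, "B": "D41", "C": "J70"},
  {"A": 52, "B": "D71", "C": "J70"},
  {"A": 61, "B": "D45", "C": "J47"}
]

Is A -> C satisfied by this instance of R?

A=58: 1 row → C = J97 ✓
A=62: 2 rows → C = J70, J70 ✓
A=50: 3 rows → C = J46, J46, J46 ✓
A=53: 2 rows → C takes values {J90, J97} — violation
A=55: 1 row → C = J71 ✓
A=52: 2 rows → C = J70, J70 ✓
A=61: 1 row → C = J47 ✓
Two rows agree on A but differ on C, so A -> C does not hold.

No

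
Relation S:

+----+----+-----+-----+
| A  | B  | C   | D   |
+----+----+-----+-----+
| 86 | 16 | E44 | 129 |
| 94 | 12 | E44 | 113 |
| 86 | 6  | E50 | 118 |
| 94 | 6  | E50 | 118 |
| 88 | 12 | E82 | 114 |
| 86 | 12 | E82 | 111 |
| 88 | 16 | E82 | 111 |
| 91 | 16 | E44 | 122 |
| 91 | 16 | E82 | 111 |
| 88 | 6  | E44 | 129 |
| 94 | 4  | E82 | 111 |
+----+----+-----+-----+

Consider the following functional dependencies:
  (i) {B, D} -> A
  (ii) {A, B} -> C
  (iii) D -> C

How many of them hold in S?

1

(i) {B, D} -> A: (B=6, D=118): 2 rows → A takes values {86, 94} — violation; (B=16, D=111): 2 rows → A takes values {88, 91} — violation — fails.
(ii) {A, B} -> C: (A=91, B=16): 2 rows → C takes values {E44, E82} — violation — fails.
(iii) D -> C: every LHS value maps to a single RHS value — holds.
1 of the 3 dependencies holds.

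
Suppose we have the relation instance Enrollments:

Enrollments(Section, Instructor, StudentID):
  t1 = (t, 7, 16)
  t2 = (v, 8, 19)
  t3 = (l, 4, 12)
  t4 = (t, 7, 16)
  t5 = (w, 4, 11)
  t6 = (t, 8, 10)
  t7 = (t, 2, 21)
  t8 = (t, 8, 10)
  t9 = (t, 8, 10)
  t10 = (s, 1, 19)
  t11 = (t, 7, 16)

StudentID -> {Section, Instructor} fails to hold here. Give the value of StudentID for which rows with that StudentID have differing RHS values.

StudentID=16: rows 1, 4, 11 → {Section,Instructor} = (t, 7), (t, 7), (t, 7) ✓
StudentID=19: rows 2, 10 → {Section,Instructor} takes values {(v, 8), (s, 1)} — violation
StudentID=12: row 3 → {Section,Instructor} = (l, 4) ✓
StudentID=11: row 5 → {Section,Instructor} = (w, 4) ✓
StudentID=10: rows 6, 8, 9 → {Section,Instructor} = (t, 8), (t, 8), (t, 8) ✓
StudentID=21: row 7 → {Section,Instructor} = (t, 2) ✓
The only StudentID value with inconsistent RHS is StudentID=19.

19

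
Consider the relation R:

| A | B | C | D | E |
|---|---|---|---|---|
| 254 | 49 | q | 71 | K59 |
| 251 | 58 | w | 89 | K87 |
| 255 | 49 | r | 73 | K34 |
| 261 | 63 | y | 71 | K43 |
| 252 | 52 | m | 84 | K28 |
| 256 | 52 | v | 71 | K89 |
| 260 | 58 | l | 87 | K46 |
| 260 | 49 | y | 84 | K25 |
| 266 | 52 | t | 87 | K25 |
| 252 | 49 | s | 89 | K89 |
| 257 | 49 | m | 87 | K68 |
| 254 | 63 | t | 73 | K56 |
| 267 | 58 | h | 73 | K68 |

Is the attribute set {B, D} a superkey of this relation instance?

All 13 rows have distinct {B, D} values, so {B, D} → (all attributes) holds and {B, D} is a superkey.

Yes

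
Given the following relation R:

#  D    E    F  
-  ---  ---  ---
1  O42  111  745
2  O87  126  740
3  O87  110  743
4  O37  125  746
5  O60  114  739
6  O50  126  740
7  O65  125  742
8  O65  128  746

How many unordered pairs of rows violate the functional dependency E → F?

E=126: all 2 rows agree on F — 0 pairs.
E=125: violating pairs (4,7) — 1 pair.

1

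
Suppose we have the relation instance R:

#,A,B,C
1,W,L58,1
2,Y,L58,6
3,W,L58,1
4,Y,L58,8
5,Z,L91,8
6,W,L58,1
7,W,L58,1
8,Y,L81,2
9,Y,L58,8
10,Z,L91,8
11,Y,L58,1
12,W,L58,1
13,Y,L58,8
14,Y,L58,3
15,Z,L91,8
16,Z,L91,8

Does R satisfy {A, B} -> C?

(A=W, B=L58): rows 1, 3, 6, 7, 12 → C = 1, 1, 1, 1, 1 ✓
(A=Y, B=L58): rows 2, 4, 9, 11, 13, 14 → C takes values {6, 8, 1, 3} — violation
(A=Z, B=L91): rows 5, 10, 15, 16 → C = 8, 8, 8, 8 ✓
(A=Y, B=L81): row 8 → C = 2 ✓
Two rows agree on {A, B} but differ on C, so {A, B} -> C does not hold.

No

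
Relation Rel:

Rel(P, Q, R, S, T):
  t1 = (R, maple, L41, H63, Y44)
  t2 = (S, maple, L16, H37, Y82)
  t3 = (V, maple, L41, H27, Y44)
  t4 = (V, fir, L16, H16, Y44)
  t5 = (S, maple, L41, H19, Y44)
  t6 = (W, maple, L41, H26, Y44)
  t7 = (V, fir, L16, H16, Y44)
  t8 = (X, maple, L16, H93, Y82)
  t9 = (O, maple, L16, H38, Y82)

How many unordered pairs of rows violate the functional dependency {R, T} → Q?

(R=L41, T=Y44): all 4 rows agree on Q — 0 pairs.
(R=L16, T=Y82): all 3 rows agree on Q — 0 pairs.
(R=L16, T=Y44): all 2 rows agree on Q — 0 pairs.

0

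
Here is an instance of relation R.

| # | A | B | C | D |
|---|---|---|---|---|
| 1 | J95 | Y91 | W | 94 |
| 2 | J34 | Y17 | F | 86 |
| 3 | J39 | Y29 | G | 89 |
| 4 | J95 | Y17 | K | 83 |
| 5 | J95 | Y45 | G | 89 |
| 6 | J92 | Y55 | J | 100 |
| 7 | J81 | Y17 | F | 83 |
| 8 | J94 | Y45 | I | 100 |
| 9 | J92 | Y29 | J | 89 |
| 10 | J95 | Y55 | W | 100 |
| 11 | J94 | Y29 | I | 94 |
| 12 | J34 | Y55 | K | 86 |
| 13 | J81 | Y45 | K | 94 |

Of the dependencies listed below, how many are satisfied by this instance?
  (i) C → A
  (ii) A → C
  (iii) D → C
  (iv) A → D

(i) C → A: C=F: rows 2, 7 → A takes values {J34, J81} — violation; C=G: rows 3, 5 → A takes values {J39, J95} — violation; C=K: rows 4, 12, 13 → A takes values {J95, J34, J81} — violation — fails.
(ii) A → C: A=J95: rows 1, 4, 5, 10 → C takes values {W, K, G} — violation; A=J34: rows 2, 12 → C takes values {F, K} — violation; A=J81: rows 7, 13 → C takes values {F, K} — violation — fails.
(iii) D → C: D=94: rows 1, 11, 13 → C takes values {W, I, K} — violation; D=86: rows 2, 12 → C takes values {F, K} — violation; D=89: rows 3, 5, 9 → C takes values {G, J} — violation; D=83: rows 4, 7 → C takes values {K, F} — violation; D=100: rows 6, 8, 10 → C takes values {J, I, W} — violation — fails.
(iv) A → D: A=J95: rows 1, 4, 5, 10 → D takes values {94, 83, 89, 100} — violation; A=J92: rows 6, 9 → D takes values {100, 89} — violation; A=J81: rows 7, 13 → D takes values {83, 94} — violation; A=J94: rows 8, 11 → D takes values {100, 94} — violation — fails.
None of the 4 dependencies hold.

0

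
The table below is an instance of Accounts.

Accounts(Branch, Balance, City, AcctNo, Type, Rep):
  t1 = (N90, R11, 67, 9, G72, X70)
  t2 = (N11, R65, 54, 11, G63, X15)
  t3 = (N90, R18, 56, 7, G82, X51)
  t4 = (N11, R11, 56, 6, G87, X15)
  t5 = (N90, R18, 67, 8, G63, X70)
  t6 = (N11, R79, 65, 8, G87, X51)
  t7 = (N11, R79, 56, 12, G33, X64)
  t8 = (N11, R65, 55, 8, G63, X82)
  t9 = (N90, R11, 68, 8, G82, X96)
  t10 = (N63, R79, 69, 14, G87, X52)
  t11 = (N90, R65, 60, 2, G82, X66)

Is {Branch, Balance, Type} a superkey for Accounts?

Rows 2 and 8 have the same {Branch, Balance, Type} value (Branch=N11, Balance=R65, Type=G63) but are distinct tuples, so {Branch, Balance, Type} does not determine every attribute — not a superkey.

No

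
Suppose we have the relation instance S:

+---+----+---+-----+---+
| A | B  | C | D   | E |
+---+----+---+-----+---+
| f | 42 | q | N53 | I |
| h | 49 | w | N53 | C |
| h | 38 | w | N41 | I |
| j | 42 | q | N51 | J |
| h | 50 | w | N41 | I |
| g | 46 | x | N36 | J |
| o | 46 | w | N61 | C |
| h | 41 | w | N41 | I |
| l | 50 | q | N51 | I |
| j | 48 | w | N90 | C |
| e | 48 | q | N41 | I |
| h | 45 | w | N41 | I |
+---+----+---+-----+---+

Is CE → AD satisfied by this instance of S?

No

(C=q, E=I): 3 rows → {A,D} takes values {(f, N53), (l, N51), (e, N41)} — violation
(C=w, E=C): 3 rows → {A,D} takes values {(h, N53), (o, N61), (j, N90)} — violation
(C=w, E=I): 4 rows → {A,D} = (h, N41), (h, N41), (h, N41), (h, N41) ✓
(C=q, E=J): 1 row → {A,D} = (j, N51) ✓
(C=x, E=J): 1 row → {A,D} = (g, N36) ✓
Two rows agree on CE but differ on AD, so CE → AD does not hold.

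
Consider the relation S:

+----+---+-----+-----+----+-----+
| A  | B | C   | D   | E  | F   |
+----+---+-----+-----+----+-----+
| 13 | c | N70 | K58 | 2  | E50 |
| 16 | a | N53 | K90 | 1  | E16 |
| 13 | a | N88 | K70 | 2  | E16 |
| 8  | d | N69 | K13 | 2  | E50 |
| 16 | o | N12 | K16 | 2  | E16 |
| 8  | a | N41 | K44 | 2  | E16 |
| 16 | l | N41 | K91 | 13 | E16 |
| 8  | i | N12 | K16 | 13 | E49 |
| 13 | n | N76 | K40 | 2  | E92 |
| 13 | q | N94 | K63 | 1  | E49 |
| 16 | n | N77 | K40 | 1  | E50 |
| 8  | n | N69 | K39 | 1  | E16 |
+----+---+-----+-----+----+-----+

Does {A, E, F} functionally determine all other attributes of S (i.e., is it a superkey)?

Yes

All 12 rows have distinct {A, E, F} values, so {A, E, F} → (all attributes) holds and {A, E, F} is a superkey.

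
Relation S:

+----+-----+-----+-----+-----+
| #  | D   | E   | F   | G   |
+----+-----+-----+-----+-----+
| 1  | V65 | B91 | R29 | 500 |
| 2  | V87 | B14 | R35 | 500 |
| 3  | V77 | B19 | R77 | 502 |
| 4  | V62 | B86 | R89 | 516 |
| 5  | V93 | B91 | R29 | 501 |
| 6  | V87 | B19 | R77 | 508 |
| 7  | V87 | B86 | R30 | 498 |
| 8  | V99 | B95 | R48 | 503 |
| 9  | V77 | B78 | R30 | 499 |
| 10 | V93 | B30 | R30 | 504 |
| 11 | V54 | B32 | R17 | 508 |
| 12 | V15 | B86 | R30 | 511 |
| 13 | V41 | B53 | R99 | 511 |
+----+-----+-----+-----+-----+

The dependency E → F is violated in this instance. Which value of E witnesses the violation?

B86

E=B91: rows 1, 5 → F = R29, R29 ✓
E=B14: row 2 → F = R35 ✓
E=B19: rows 3, 6 → F = R77, R77 ✓
E=B86: rows 4, 7, 12 → F takes values {R89, R30} — violation
E=B95: row 8 → F = R48 ✓
E=B78: row 9 → F = R30 ✓
E=B30: row 10 → F = R30 ✓
E=B32: row 11 → F = R17 ✓
E=B53: row 13 → F = R99 ✓
The only E value with inconsistent F is E=B86.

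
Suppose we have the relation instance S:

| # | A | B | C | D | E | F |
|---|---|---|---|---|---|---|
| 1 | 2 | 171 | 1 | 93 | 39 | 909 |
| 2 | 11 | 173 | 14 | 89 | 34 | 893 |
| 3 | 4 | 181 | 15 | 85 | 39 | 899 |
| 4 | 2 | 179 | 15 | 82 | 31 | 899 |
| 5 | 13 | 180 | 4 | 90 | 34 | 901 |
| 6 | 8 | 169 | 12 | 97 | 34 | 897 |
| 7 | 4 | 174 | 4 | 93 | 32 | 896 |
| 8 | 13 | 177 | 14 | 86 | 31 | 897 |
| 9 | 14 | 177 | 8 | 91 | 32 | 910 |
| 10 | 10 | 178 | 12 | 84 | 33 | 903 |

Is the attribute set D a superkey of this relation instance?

No

Rows 1 and 7 have the same D value D=93 but are distinct tuples, so D does not determine every attribute — not a superkey.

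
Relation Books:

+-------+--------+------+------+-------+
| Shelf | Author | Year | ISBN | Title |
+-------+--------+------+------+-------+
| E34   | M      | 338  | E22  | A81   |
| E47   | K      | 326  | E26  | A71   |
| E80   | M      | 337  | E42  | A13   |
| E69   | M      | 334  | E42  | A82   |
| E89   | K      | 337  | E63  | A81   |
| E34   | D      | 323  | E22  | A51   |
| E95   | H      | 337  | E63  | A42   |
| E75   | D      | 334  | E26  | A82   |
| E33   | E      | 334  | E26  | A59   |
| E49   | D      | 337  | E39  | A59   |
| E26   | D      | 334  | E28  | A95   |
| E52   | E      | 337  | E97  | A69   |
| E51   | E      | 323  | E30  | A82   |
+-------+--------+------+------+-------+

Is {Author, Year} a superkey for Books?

Two distinct rows share (Author=D, Year=334), so {Author, Year} does not determine every attribute — not a superkey.

No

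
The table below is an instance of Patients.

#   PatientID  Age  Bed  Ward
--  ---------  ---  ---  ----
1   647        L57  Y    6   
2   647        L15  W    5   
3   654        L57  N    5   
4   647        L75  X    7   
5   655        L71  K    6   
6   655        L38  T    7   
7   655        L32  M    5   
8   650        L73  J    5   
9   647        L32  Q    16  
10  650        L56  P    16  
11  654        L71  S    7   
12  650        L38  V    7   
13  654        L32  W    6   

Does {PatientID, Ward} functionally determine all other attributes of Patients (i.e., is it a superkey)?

Yes

All 13 rows have distinct {PatientID, Ward} values, so {PatientID, Ward} → (all attributes) holds and {PatientID, Ward} is a superkey.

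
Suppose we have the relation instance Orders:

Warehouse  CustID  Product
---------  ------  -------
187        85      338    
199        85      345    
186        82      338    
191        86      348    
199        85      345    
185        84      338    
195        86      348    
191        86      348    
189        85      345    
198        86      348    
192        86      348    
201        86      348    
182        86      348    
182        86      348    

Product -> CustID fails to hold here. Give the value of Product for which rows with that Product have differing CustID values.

338

Product=338: 3 rows → CustID takes values {85, 82, 84} — violation
Product=345: 3 rows → CustID = 85, 85, 85 ✓
Product=348: 8 rows → CustID = 86, 86, 86, 86, 86, 86, 86, 86 ✓
The only Product value with inconsistent CustID is Product=338.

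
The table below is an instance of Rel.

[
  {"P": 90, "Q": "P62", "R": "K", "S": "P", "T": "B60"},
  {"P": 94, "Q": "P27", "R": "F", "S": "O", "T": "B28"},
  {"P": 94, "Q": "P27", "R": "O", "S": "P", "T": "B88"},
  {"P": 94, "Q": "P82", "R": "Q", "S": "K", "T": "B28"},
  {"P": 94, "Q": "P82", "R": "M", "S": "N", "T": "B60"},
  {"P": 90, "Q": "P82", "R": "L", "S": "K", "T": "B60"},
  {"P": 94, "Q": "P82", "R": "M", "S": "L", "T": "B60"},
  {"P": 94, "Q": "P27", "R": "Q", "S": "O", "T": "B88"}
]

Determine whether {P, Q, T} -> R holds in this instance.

No

(P=90, Q=P62, T=B60): 1 row → R = K ✓
(P=94, Q=P27, T=B28): 1 row → R = F ✓
(P=94, Q=P27, T=B88): 2 rows → R takes values {O, Q} — violation
(P=94, Q=P82, T=B28): 1 row → R = Q ✓
(P=94, Q=P82, T=B60): 2 rows → R = M, M ✓
(P=90, Q=P82, T=B60): 1 row → R = L ✓
Two rows agree on {P, Q, T} but differ on R, so {P, Q, T} -> R does not hold.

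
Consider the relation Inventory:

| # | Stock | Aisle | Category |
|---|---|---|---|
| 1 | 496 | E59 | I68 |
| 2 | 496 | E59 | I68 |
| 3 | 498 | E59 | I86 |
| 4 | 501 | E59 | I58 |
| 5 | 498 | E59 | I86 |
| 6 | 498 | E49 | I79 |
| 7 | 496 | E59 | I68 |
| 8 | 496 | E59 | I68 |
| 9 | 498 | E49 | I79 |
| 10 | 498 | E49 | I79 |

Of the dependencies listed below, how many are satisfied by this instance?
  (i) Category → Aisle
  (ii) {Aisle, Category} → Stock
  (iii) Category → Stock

3

(i) Category → Aisle: every LHS value maps to a single RHS value — holds.
(ii) {Aisle, Category} → Stock: every LHS value maps to a single RHS value — holds.
(iii) Category → Stock: every LHS value maps to a single RHS value — holds.
3 of the 3 dependencies hold.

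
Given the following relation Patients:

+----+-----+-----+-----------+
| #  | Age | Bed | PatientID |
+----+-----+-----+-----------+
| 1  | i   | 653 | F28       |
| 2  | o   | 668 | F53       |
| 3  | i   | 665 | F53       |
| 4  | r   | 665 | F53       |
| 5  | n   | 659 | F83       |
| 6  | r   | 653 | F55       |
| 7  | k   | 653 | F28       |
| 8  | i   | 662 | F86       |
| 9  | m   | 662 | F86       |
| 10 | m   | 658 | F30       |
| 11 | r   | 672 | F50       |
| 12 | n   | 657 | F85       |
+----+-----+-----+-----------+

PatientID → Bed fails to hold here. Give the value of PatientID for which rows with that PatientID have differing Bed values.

F53

PatientID=F28: rows 1, 7 → Bed = 653, 653 ✓
PatientID=F53: rows 2, 3, 4 → Bed takes values {668, 665} — violation
PatientID=F83: row 5 → Bed = 659 ✓
PatientID=F55: row 6 → Bed = 653 ✓
PatientID=F86: rows 8, 9 → Bed = 662, 662 ✓
PatientID=F30: row 10 → Bed = 658 ✓
PatientID=F50: row 11 → Bed = 672 ✓
PatientID=F85: row 12 → Bed = 657 ✓
The only PatientID value with inconsistent Bed is PatientID=F53.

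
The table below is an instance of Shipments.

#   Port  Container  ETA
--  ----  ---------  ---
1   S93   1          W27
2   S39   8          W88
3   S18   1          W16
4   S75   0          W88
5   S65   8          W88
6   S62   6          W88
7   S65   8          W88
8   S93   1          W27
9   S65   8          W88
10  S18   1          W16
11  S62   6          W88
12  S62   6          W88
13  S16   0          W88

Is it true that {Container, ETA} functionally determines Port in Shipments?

(Container=1, ETA=W27): rows 1, 8 → Port = S93, S93 ✓
(Container=8, ETA=W88): rows 2, 5, 7, 9 → Port takes values {S39, S65} — violation
(Container=1, ETA=W16): rows 3, 10 → Port = S18, S18 ✓
(Container=0, ETA=W88): rows 4, 13 → Port takes values {S75, S16} — violation
(Container=6, ETA=W88): rows 6, 11, 12 → Port = S62, S62, S62 ✓
Two rows agree on {Container, ETA} but differ on Port, so {Container, ETA} → Port does not hold.

No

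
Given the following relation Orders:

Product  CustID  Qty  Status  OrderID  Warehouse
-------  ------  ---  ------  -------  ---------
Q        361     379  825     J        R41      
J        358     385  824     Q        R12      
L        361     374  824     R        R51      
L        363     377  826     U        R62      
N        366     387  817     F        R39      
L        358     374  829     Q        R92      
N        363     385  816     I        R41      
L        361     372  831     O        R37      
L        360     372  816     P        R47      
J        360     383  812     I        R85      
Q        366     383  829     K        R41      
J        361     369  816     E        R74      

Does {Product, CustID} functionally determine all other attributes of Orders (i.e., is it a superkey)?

No

Two distinct rows share (Product=L, CustID=361), so {Product, CustID} does not determine every attribute — not a superkey.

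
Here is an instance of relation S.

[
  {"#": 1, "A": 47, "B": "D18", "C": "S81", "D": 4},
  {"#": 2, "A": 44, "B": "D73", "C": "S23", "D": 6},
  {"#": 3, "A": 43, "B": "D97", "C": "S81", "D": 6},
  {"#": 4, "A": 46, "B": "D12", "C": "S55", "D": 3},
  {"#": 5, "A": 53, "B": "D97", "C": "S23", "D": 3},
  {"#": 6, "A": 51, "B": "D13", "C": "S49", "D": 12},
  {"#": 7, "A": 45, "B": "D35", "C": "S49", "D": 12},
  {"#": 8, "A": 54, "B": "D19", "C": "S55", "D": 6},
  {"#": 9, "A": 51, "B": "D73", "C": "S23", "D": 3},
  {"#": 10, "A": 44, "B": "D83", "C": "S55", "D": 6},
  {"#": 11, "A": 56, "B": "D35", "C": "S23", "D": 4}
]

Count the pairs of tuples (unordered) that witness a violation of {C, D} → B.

3

(C=S23, D=3): violating pairs (5,9) — 1 pair.
(C=S49, D=12): violating pairs (6,7) — 1 pair.
(C=S55, D=6): violating pairs (8,10) — 1 pair.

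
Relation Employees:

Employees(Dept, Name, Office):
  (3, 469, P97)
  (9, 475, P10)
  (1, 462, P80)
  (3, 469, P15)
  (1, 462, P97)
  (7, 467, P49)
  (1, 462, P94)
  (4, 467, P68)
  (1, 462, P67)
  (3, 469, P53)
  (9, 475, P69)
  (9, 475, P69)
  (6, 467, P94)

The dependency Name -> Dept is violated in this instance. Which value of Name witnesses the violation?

Name=469: 3 rows → Dept = 3, 3, 3 ✓
Name=475: 3 rows → Dept = 9, 9, 9 ✓
Name=462: 4 rows → Dept = 1, 1, 1, 1 ✓
Name=467: 3 rows → Dept takes values {7, 4, 6} — violation
The only Name value with inconsistent Dept is Name=467.

467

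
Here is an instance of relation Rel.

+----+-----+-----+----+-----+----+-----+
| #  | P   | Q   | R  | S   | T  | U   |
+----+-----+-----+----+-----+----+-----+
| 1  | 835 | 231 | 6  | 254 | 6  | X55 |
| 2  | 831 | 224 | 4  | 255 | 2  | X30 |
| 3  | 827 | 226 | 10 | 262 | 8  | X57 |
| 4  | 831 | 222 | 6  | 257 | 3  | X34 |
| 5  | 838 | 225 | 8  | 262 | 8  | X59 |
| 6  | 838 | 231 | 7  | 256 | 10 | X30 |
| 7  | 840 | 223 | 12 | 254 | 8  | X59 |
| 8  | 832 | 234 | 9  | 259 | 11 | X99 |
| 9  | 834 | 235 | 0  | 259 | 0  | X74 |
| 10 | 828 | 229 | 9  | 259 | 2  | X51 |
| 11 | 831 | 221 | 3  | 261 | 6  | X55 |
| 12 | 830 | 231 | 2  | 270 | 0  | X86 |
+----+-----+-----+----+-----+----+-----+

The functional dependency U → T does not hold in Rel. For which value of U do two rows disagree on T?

X30

U=X55: rows 1, 11 → T = 6, 6 ✓
U=X30: rows 2, 6 → T takes values {2, 10} — violation
U=X57: row 3 → T = 8 ✓
U=X34: row 4 → T = 3 ✓
U=X59: rows 5, 7 → T = 8, 8 ✓
U=X99: row 8 → T = 11 ✓
U=X74: row 9 → T = 0 ✓
U=X51: row 10 → T = 2 ✓
U=X86: row 12 → T = 0 ✓
The only U value with inconsistent T is U=X30.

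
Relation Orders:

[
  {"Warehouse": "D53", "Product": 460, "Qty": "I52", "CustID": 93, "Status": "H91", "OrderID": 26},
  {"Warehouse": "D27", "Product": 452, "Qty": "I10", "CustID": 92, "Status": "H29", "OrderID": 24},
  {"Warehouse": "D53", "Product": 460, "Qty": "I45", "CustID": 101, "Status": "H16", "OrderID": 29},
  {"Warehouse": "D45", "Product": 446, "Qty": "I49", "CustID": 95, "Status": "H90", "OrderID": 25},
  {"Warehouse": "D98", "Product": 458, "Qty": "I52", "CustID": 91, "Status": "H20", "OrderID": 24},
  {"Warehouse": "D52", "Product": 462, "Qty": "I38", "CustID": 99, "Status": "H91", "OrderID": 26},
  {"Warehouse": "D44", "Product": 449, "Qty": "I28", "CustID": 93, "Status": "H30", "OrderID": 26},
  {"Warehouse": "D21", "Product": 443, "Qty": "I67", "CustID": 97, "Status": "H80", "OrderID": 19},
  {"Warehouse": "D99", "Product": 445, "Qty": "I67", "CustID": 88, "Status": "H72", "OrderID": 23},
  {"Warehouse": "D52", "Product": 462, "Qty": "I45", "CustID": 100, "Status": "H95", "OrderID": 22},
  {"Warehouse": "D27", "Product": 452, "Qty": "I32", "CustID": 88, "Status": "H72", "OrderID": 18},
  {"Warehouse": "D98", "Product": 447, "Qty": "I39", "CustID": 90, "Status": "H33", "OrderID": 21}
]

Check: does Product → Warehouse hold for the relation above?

Yes

Product=460: 2 rows → Warehouse = D53, D53 ✓
Product=452: 2 rows → Warehouse = D27, D27 ✓
Product=446: 1 row → Warehouse = D45 ✓
Product=458: 1 row → Warehouse = D98 ✓
Product=462: 2 rows → Warehouse = D52, D52 ✓
Product=449: 1 row → Warehouse = D44 ✓
Product=443: 1 row → Warehouse = D21 ✓
Product=445: 1 row → Warehouse = D99 ✓
Product=447: 1 row → Warehouse = D98 ✓
Every Product value is associated with a single Warehouse value, so Product → Warehouse holds.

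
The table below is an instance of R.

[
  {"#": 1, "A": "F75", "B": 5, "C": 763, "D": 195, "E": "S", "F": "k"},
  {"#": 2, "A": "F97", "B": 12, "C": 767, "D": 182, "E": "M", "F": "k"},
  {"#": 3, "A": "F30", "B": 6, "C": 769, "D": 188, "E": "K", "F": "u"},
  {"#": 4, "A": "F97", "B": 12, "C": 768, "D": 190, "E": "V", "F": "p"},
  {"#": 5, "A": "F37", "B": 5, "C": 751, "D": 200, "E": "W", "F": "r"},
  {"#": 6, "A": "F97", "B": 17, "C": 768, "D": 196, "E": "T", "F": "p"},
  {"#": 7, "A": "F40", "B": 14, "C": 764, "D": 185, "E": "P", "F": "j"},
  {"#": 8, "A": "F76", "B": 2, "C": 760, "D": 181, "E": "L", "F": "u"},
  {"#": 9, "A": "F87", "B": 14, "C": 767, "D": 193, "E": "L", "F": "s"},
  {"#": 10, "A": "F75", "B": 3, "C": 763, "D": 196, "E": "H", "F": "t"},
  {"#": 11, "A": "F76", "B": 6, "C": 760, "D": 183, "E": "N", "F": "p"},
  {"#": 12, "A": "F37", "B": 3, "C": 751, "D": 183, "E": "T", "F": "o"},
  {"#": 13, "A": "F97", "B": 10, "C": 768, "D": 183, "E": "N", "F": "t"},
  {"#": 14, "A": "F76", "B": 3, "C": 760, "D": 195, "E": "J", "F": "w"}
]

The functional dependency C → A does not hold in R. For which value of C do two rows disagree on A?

C=763: rows 1, 10 → A = F75, F75 ✓
C=767: rows 2, 9 → A takes values {F97, F87} — violation
C=769: row 3 → A = F30 ✓
C=768: rows 4, 6, 13 → A = F97, F97, F97 ✓
C=751: rows 5, 12 → A = F37, F37 ✓
C=764: row 7 → A = F40 ✓
C=760: rows 8, 11, 14 → A = F76, F76, F76 ✓
The only C value with inconsistent A is C=767.

767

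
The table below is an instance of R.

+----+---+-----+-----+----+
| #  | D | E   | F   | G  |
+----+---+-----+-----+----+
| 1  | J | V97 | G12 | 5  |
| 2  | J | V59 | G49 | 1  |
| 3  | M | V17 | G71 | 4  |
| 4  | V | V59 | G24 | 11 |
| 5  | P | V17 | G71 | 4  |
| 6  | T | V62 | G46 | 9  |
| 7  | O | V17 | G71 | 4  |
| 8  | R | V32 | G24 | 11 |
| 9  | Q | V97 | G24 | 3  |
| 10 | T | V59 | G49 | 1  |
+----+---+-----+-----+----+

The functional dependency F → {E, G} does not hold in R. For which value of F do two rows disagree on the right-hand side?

F=G12: row 1 → {E,G} = (V97, 5) ✓
F=G49: rows 2, 10 → {E,G} = (V59, 1), (V59, 1) ✓
F=G71: rows 3, 5, 7 → {E,G} = (V17, 4), (V17, 4), (V17, 4) ✓
F=G24: rows 4, 8, 9 → {E,G} takes values {(V59, 11), (V32, 11), (V97, 3)} — violation
F=G46: row 6 → {E,G} = (V62, 9) ✓
The only F value with inconsistent RHS is F=G24.

G24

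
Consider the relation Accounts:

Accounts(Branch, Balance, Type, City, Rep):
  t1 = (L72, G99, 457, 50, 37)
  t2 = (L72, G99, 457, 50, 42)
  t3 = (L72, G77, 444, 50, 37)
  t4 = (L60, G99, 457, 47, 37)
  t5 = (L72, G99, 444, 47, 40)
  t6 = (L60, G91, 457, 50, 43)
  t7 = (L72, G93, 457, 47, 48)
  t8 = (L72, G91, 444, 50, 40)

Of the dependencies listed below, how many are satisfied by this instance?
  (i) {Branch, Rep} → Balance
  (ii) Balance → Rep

(i) {Branch, Rep} → Balance: (Branch=L72, Rep=37): rows 1, 3 → Balance takes values {G99, G77} — violation; (Branch=L72, Rep=40): rows 5, 8 → Balance takes values {G99, G91} — violation — fails.
(ii) Balance → Rep: Balance=G99: rows 1, 2, 4, 5 → Rep takes values {37, 42, 40} — violation; Balance=G91: rows 6, 8 → Rep takes values {43, 40} — violation — fails.
None of the 2 dependencies hold.

0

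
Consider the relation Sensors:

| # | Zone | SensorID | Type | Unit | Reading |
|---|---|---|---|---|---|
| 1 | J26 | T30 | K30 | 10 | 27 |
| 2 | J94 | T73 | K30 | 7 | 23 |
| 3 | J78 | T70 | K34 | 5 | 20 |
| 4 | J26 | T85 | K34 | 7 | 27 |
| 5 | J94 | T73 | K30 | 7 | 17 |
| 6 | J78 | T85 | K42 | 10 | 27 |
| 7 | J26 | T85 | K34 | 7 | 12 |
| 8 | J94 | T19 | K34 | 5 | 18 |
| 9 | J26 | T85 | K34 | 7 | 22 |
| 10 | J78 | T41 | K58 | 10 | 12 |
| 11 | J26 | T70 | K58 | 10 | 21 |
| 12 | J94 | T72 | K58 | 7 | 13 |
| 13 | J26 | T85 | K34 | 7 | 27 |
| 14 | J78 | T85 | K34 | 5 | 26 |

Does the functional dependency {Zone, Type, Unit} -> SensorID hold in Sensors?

No

(Zone=J26, Type=K30, Unit=10): row 1 → SensorID = T30 ✓
(Zone=J94, Type=K30, Unit=7): rows 2, 5 → SensorID = T73, T73 ✓
(Zone=J78, Type=K34, Unit=5): rows 3, 14 → SensorID takes values {T70, T85} — violation
(Zone=J26, Type=K34, Unit=7): rows 4, 7, 9, 13 → SensorID = T85, T85, T85, T85 ✓
(Zone=J78, Type=K42, Unit=10): row 6 → SensorID = T85 ✓
(Zone=J94, Type=K34, Unit=5): row 8 → SensorID = T19 ✓
(Zone=J78, Type=K58, Unit=10): row 10 → SensorID = T41 ✓
(Zone=J26, Type=K58, Unit=10): row 11 → SensorID = T70 ✓
(Zone=J94, Type=K58, Unit=7): row 12 → SensorID = T72 ✓
Two rows agree on {Zone, Type, Unit} but differ on SensorID, so {Zone, Type, Unit} -> SensorID does not hold.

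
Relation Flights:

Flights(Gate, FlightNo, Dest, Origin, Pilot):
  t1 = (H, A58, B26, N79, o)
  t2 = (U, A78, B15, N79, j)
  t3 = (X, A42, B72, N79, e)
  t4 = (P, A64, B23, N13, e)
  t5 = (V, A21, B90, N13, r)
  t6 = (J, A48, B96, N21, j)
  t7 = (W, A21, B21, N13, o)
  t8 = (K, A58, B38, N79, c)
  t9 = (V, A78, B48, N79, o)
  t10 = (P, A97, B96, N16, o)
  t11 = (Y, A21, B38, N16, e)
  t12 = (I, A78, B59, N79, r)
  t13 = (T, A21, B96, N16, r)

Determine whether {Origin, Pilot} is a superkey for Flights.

Rows 1 and 9 have the same {Origin, Pilot} value (Origin=N79, Pilot=o) but are distinct tuples, so {Origin, Pilot} does not determine every attribute — not a superkey.

No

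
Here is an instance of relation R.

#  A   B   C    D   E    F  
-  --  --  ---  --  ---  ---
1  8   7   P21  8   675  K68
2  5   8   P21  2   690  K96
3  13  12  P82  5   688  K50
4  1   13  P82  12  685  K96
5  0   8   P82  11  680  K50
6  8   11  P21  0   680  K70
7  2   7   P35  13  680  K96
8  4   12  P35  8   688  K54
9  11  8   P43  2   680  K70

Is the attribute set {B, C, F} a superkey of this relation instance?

All 9 rows have distinct {B, C, F} values, so {B, C, F} → (all attributes) holds and {B, C, F} is a superkey.

Yes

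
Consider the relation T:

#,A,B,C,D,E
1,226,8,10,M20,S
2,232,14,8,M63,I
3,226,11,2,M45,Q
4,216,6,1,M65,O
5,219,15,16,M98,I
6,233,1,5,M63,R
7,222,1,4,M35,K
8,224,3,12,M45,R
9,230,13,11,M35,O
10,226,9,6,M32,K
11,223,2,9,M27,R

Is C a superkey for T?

Yes

All 11 rows have distinct C values, so C → (all attributes) holds and C is a superkey.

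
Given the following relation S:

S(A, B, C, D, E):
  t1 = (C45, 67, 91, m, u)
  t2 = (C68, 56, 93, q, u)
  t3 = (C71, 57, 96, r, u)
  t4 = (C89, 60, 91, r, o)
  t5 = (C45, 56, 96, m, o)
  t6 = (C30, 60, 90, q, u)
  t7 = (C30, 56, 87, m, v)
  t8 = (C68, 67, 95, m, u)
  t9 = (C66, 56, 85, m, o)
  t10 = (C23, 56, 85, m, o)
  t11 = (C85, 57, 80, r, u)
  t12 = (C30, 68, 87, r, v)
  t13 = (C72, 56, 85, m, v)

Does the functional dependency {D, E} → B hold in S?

(D=m, E=u): rows 1, 8 → B = 67, 67 ✓
(D=q, E=u): rows 2, 6 → B takes values {56, 60} — violation
(D=r, E=u): rows 3, 11 → B = 57, 57 ✓
(D=r, E=o): row 4 → B = 60 ✓
(D=m, E=o): rows 5, 9, 10 → B = 56, 56, 56 ✓
(D=m, E=v): rows 7, 13 → B = 56, 56 ✓
(D=r, E=v): row 12 → B = 68 ✓
Two rows agree on {D, E} but differ on B, so {D, E} → B does not hold.

No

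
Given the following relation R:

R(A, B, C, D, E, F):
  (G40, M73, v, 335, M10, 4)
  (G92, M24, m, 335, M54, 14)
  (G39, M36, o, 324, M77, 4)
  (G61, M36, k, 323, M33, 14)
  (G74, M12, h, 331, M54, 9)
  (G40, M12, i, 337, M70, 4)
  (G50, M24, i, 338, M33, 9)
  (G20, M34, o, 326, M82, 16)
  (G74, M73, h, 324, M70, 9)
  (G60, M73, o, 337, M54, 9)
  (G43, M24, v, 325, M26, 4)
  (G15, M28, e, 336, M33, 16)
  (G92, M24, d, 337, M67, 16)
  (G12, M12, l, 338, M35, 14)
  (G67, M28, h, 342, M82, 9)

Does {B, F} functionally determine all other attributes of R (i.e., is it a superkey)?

No

Two distinct rows share (B=M73, F=9), so {B, F} does not determine every attribute — not a superkey.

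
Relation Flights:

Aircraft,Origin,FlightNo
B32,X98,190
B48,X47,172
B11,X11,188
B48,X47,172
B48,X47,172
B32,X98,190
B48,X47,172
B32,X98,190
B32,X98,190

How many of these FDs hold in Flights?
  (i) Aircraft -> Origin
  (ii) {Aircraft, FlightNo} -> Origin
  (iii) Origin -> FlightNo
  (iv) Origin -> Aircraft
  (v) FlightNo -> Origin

5

(i) Aircraft -> Origin: every LHS value maps to a single RHS value — holds.
(ii) {Aircraft, FlightNo} -> Origin: every LHS value maps to a single RHS value — holds.
(iii) Origin -> FlightNo: every LHS value maps to a single RHS value — holds.
(iv) Origin -> Aircraft: every LHS value maps to a single RHS value — holds.
(v) FlightNo -> Origin: every LHS value maps to a single RHS value — holds.
5 of the 5 dependencies hold.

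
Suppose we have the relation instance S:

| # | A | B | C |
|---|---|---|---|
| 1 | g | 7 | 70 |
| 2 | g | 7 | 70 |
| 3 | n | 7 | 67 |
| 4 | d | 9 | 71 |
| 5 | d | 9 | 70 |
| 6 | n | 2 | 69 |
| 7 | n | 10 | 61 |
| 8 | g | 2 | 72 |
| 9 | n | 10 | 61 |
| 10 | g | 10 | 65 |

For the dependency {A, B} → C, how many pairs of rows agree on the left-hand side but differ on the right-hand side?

(A=g, B=7): all 2 rows agree on C — 0 pairs.
(A=d, B=9): violating pairs (4,5) — 1 pair.
(A=n, B=10): all 2 rows agree on C — 0 pairs.

1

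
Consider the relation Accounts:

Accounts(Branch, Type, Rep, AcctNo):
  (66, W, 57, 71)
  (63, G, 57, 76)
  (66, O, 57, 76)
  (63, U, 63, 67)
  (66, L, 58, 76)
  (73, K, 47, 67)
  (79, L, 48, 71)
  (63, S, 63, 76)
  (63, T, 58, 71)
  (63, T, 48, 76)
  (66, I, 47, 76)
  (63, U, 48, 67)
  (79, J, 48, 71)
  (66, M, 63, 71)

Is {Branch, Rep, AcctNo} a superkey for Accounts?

No

Two distinct rows share (Branch=79, Rep=48, AcctNo=71), so {Branch, Rep, AcctNo} does not determine every attribute — not a superkey.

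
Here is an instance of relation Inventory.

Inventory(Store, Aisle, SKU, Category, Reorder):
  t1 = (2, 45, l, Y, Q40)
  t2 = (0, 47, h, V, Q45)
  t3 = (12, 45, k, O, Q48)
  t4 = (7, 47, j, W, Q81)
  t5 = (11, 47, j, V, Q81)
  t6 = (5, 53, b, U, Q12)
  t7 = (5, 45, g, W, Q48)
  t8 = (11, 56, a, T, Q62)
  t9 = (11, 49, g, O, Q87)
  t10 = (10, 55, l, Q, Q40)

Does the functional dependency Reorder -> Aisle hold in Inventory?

Reorder=Q40: rows 1, 10 → Aisle takes values {45, 55} — violation
Reorder=Q45: row 2 → Aisle = 47 ✓
Reorder=Q48: rows 3, 7 → Aisle = 45, 45 ✓
Reorder=Q81: rows 4, 5 → Aisle = 47, 47 ✓
Reorder=Q12: row 6 → Aisle = 53 ✓
Reorder=Q62: row 8 → Aisle = 56 ✓
Reorder=Q87: row 9 → Aisle = 49 ✓
Two rows agree on Reorder but differ on Aisle, so Reorder -> Aisle does not hold.

No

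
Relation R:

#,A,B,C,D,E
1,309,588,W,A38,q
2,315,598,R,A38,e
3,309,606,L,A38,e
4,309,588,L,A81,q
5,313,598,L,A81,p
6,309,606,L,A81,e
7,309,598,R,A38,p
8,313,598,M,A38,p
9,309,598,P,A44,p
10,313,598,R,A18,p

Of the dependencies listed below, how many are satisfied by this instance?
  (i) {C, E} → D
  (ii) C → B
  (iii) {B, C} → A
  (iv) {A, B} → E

(i) {C, E} → D: (C=L, E=e): rows 3, 6 → D takes values {A38, A81} — violation; (C=R, E=p): rows 7, 10 → D takes values {A38, A18} — violation — fails.
(ii) C → B: C=L: rows 3, 4, 5, 6 → B takes values {606, 588, 598} — violation — fails.
(iii) {B, C} → A: (B=598, C=R): rows 2, 7, 10 → A takes values {315, 309, 313} — violation — fails.
(iv) {A, B} → E: every LHS value maps to a single RHS value — holds.
1 of the 4 dependencies holds.

1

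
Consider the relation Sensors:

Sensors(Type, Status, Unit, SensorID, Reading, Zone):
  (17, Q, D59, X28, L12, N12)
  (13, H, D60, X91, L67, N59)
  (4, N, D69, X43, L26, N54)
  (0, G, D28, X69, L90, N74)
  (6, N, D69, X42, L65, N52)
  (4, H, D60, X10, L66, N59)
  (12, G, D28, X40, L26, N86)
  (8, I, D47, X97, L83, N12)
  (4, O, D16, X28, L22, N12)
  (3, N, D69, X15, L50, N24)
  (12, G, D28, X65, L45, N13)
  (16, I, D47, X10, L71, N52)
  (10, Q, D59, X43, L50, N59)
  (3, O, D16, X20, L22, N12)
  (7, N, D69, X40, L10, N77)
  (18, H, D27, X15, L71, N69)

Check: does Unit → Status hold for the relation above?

Yes

Unit=D59: 2 rows → Status = Q, Q ✓
Unit=D60: 2 rows → Status = H, H ✓
Unit=D69: 4 rows → Status = N, N, N, N ✓
Unit=D28: 3 rows → Status = G, G, G ✓
Unit=D47: 2 rows → Status = I, I ✓
Unit=D16: 2 rows → Status = O, O ✓
Unit=D27: 1 row → Status = H ✓
Every Unit value is associated with a single Status value, so Unit → Status holds.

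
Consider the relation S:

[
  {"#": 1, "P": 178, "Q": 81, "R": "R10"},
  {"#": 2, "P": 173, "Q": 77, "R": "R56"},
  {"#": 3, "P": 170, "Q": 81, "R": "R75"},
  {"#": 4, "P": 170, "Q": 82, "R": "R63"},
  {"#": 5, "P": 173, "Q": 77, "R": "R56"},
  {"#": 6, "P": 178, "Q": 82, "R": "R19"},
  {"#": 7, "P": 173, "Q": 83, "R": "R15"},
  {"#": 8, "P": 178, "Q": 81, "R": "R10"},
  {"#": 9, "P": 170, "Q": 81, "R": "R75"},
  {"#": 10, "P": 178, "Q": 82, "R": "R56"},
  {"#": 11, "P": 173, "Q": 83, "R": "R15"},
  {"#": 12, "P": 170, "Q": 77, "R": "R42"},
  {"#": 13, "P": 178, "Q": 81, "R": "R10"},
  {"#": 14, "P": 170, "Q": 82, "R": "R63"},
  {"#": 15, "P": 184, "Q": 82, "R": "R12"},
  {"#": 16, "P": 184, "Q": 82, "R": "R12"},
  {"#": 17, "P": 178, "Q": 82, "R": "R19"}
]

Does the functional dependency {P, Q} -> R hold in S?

No

(P=178, Q=81): rows 1, 8, 13 → R = R10, R10, R10 ✓
(P=173, Q=77): rows 2, 5 → R = R56, R56 ✓
(P=170, Q=81): rows 3, 9 → R = R75, R75 ✓
(P=170, Q=82): rows 4, 14 → R = R63, R63 ✓
(P=178, Q=82): rows 6, 10, 17 → R takes values {R19, R56} — violation
(P=173, Q=83): rows 7, 11 → R = R15, R15 ✓
(P=170, Q=77): row 12 → R = R42 ✓
(P=184, Q=82): rows 15, 16 → R = R12, R12 ✓
Two rows agree on {P, Q} but differ on R, so {P, Q} -> R does not hold.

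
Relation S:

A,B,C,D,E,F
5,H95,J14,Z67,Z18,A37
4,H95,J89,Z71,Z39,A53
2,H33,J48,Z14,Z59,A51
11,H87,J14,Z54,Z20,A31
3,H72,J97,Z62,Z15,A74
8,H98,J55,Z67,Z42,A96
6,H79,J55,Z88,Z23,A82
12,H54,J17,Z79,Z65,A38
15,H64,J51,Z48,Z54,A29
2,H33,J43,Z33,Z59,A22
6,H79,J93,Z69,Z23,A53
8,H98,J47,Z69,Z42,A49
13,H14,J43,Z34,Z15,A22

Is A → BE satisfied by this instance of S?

Yes

A=5: 1 row → {B,E} = (H95, Z18) ✓
A=4: 1 row → {B,E} = (H95, Z39) ✓
A=2: 2 rows → {B,E} = (H33, Z59), (H33, Z59) ✓
A=11: 1 row → {B,E} = (H87, Z20) ✓
A=3: 1 row → {B,E} = (H72, Z15) ✓
A=8: 2 rows → {B,E} = (H98, Z42), (H98, Z42) ✓
A=6: 2 rows → {B,E} = (H79, Z23), (H79, Z23) ✓
A=12: 1 row → {B,E} = (H54, Z65) ✓
A=15: 1 row → {B,E} = (H64, Z54) ✓
A=13: 1 row → {B,E} = (H14, Z15) ✓
Every A value is associated with a single BE value, so A → BE holds.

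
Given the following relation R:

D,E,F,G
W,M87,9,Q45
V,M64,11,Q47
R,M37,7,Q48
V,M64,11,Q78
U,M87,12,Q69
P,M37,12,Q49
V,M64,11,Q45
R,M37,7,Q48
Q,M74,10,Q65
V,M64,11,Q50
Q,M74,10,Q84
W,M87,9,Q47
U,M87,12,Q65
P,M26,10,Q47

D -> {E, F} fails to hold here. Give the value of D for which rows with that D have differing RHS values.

D=W: 2 rows → {E,F} = (M87, 9), (M87, 9) ✓
D=V: 4 rows → {E,F} = (M64, 11), (M64, 11), (M64, 11), (M64, 11) ✓
D=R: 2 rows → {E,F} = (M37, 7), (M37, 7) ✓
D=U: 2 rows → {E,F} = (M87, 12), (M87, 12) ✓
D=P: 2 rows → {E,F} takes values {(M37, 12), (M26, 10)} — violation
D=Q: 2 rows → {E,F} = (M74, 10), (M74, 10) ✓
The only D value with inconsistent RHS is D=P.

P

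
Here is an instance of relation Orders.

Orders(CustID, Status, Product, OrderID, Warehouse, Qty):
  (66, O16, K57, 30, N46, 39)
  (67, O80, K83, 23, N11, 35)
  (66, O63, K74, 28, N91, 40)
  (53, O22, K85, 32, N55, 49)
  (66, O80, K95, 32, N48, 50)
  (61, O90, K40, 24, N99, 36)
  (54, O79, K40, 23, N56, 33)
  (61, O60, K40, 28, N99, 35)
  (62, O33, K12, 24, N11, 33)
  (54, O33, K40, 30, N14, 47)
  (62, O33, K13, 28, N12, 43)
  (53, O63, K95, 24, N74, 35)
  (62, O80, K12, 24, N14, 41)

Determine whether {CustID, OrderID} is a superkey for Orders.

Two distinct rows share (CustID=62, OrderID=24), so {CustID, OrderID} does not determine every attribute — not a superkey.

No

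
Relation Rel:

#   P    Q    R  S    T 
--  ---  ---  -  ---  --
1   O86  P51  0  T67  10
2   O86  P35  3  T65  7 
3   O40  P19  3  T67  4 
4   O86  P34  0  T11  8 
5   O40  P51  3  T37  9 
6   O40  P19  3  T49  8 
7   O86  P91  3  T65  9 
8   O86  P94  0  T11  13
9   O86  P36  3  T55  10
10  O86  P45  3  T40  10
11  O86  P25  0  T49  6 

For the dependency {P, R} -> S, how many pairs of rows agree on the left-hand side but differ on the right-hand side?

(P=O86, R=0): violating pairs (1,4), (1,8), (1,11), (4,11), (8,11) — 5 pairs.
(P=O86, R=3): violating pairs (2,9), (2,10), (7,9), (7,10), (9,10) — 5 pairs.
(P=O40, R=3): violating pairs (3,5), (3,6), (5,6) — 3 pairs.

13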